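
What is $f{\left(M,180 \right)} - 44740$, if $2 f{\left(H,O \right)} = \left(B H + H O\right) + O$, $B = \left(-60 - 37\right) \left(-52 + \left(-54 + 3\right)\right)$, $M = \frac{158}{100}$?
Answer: $- \frac{3661491}{100} \approx -36615.0$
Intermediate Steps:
$M = \frac{79}{50}$ ($M = 158 \cdot \frac{1}{100} = \frac{79}{50} \approx 1.58$)
$B = 9991$ ($B = - 97 \left(-52 - 51\right) = \left(-97\right) \left(-103\right) = 9991$)
$f{\left(H,O \right)} = \frac{O}{2} + \frac{9991 H}{2} + \frac{H O}{2}$ ($f{\left(H,O \right)} = \frac{\left(9991 H + H O\right) + O}{2} = \frac{O + 9991 H + H O}{2} = \frac{O}{2} + \frac{9991 H}{2} + \frac{H O}{2}$)
$f{\left(M,180 \right)} - 44740 = \left(\frac{1}{2} \cdot 180 + \frac{9991}{2} \cdot \frac{79}{50} + \frac{1}{2} \cdot \frac{79}{50} \cdot 180\right) - 44740 = \left(90 + \frac{789289}{100} + \frac{711}{5}\right) - 44740 = \frac{812509}{100} - 44740 = - \frac{3661491}{100}$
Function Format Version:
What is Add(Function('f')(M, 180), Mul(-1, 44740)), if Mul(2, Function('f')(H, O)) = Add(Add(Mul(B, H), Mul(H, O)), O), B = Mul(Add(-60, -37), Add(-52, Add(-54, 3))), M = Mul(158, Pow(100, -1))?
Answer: Rational(-3661491, 100) ≈ -36615.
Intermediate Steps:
M = Rational(79, 50) (M = Mul(158, Rational(1, 100)) = Rational(79, 50) ≈ 1.5800)
B = 9991 (B = Mul(-97, Add(-52, -51)) = Mul(-97, -103) = 9991)
Function('f')(H, O) = Add(Mul(Rational(1, 2), O), Mul(Rational(9991, 2), H), Mul(Rational(1, 2), H, O)) (Function('f')(H, O) = Mul(Rational(1, 2), Add(Add(Mul(9991, H), Mul(H, O)), O)) = Mul(Rational(1, 2), Add(O, Mul(9991, H), Mul(H, O))) = Add(Mul(Rational(1, 2), O), Mul(Rational(9991, 2), H), Mul(Rational(1, 2), H, O)))
Add(Function('f')(M, 180), Mul(-1, 44740)) = Add(Add(Mul(Rational(1, 2), 180), Mul(Rational(9991, 2), Rational(79, 50)), Mul(Rational(1, 2), Rational(79, 50), 180)), Mul(-1, 44740)) = Add(Add(90, Rational(789289, 100), Rational(711, 5)), -44740) = Add(Rational(812509, 100), -44740) = Rational(-3661491, 100)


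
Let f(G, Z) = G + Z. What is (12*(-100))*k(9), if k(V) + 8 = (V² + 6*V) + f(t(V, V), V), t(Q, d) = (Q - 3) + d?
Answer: -181200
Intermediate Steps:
t(Q, d) = -3 + Q + d (t(Q, d) = (-3 + Q) + d = -3 + Q + d)
k(V) = -11 + V² + 9*V (k(V) = -8 + ((V² + 6*V) + ((-3 + V + V) + V)) = -8 + ((V² + 6*V) + ((-3 + 2*V) + V)) = -8 + ((V² + 6*V) + (-3 + 3*V)) = -8 + (-3 + V² + 9*V) = -11 + V² + 9*V)
(12*(-100))*k(9) = (12*(-100))*(-11 + 9² + 9*9) = -1200*(-11 + 81 + 81) = -1200*151 = -181200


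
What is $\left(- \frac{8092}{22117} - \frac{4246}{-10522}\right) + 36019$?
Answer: $\frac{246534500446}{6844561} \approx 36019.0$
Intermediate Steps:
$\left(- \frac{8092}{22117} - \frac{4246}{-10522}\right) + 36019 = \left(\left(-8092\right) \frac{1}{22117} - - \frac{2123}{5261}\right) + 36019 = \left(- \frac{476}{1301} + \frac{2123}{5261}\right) + 36019 = \frac{257787}{6844561} + 36019 = \frac{246534500446}{6844561}$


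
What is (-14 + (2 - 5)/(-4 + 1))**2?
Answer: 169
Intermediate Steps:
(-14 + (2 - 5)/(-4 + 1))**2 = (-14 - 3/(-3))**2 = (-14 - 3*(-1/3))**2 = (-14 + 1)**2 = (-13)**2 = 169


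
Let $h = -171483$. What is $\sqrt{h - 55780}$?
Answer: $i \sqrt{227263} \approx 476.72 i$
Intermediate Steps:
$\sqrt{h - 55780} = \sqrt{-171483 - 55780} = \sqrt{-227263} = i \sqrt{227263}$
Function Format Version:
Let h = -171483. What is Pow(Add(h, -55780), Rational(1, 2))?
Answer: Mul(I, Pow(227263, Rational(1, 2))) ≈ Mul(476.72, I)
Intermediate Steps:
Pow(Add(h, -55780), Rational(1, 2)) = Pow(Add(-171483, -55780), Rational(1, 2)) = Pow(-227263, Rational(1, 2)) = Mul(I, Pow(227263, Rational(1, 2)))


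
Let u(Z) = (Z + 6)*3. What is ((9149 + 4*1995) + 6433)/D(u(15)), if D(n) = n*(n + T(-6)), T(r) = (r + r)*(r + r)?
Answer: 374/207 ≈ 1.8068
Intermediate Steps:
u(Z) = 18 + 3*Z (u(Z) = (6 + Z)*3 = 18 + 3*Z)
T(r) = 4*r**2 (T(r) = (2*r)*(2*r) = 4*r**2)
D(n) = n*(144 + n) (D(n) = n*(n + 4*(-6)**2) = n*(n + 4*36) = n*(n + 144) = n*(144 + n))
((9149 + 4*1995) + 6433)/D(u(15)) = ((9149 + 4*1995) + 6433)/(((18 + 3*15)*(144 + (18 + 3*15)))) = ((9149 + 7980) + 6433)/(((18 + 45)*(144 + (18 + 45)))) = (17129 + 6433)/((63*(144 + 63))) = 23562/((63*207)) = 23562/13041 = 23562*(1/13041) = 374/207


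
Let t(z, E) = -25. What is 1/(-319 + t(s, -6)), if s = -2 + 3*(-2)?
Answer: -1/344 ≈ -0.0029070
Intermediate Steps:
s = -8 (s = -2 - 6 = -8)
1/(-319 + t(s, -6)) = 1/(-319 - 25) = 1/(-344) = -1/344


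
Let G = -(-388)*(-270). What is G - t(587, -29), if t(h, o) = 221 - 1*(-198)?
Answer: -105179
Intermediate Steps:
t(h, o) = 419 (t(h, o) = 221 + 198 = 419)
G = -104760 (G = -97*1080 = -104760)
G - t(587, -29) = -104760 - 1*419 = -104760 - 419 = -105179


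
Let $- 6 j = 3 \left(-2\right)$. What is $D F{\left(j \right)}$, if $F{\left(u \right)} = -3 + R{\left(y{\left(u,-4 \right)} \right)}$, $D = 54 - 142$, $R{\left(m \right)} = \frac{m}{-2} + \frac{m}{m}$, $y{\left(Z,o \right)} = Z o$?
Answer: $0$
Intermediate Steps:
$j = 1$ ($j = - \frac{3 \left(-2\right)}{6} = \left(- \frac{1}{6}\right) \left(-6\right) = 1$)
$R{\left(m \right)} = 1 - \frac{m}{2}$ ($R{\left(m \right)} = m \left(- \frac{1}{2}\right) + 1 = - \frac{m}{2} + 1 = 1 - \frac{m}{2}$)
$D = -88$ ($D = 54 - 142 = -88$)
$F{\left(u \right)} = -2 + 2 u$ ($F{\left(u \right)} = -3 - \left(-1 + \frac{u \left(-4\right)}{2}\right) = -3 - \left(-1 + \frac{\left(-4\right) u}{2}\right) = -3 + \left(1 + 2 u\right) = -2 + 2 u$)
$D F{\left(j \right)} = - 88 \left(-2 + 2 \cdot 1\right) = - 88 \left(-2 + 2\right) = \left(-88\right) 0 = 0$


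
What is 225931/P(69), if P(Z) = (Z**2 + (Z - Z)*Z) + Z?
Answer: 225931/4830 ≈ 46.777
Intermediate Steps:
P(Z) = Z + Z**2 (P(Z) = (Z**2 + 0*Z) + Z = (Z**2 + 0) + Z = Z**2 + Z = Z + Z**2)
225931/P(69) = 225931/((69*(1 + 69))) = 225931/((69*70)) = 225931/4830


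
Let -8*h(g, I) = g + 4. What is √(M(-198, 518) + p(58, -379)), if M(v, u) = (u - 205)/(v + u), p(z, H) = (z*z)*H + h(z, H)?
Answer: I*√2039940435/40 ≈ 1129.1*I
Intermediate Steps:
h(g, I) = -½ - g/8 (h(g, I) = -(g + 4)/8 = -(4 + g)/8 = -½ - g/8)
p(z, H) = -½ - z/8 + H*z² (p(z, H) = (z*z)*H + (-½ - z/8) = z²*H + (-½ - z/8) = H*z² + (-½ - z/8) = -½ - z/8 + H*z²)
M(v, u) = (-205 + u)/(u + v)
√(M(-198, 518) + p(58, -379)) = √((-205 + 518)/(518 - 198) + (-½ - ⅛*58 - 379*58²)) = √(313/320 + (-½ - 29/4 - 379*3364)) = √((1/320)*313 + (-½ - 29/4 - 1274956)) = √(313/320 - 5099855/4) = √(-407988087/320) = I*√2039940435/40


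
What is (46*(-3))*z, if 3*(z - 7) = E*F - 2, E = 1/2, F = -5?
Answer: -759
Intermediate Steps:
E = 1/2 ≈ 0.50000
z = 11/2 (z = 7 + ((1/2)*(-5) - 2)/3 = 7 + (-5/2 - 2)/3 = 7 + (1/3)*(-9/2) = 7 - 3/2 = 11/2 ≈ 5.5000)
(46*(-3))*z = (46*(-3))*(11/2) = -138*11/2 = -759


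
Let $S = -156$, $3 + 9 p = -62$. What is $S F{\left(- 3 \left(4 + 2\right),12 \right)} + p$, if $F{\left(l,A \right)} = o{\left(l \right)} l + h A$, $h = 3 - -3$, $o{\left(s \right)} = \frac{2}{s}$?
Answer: $- \frac{103961}{9} \approx -11551.0$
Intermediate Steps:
$p = - \frac{65}{9}$ ($p = - \frac{1}{3} + \frac{1}{9} \left(-62\right) = - \frac{1}{3} - \frac{62}{9} = - \frac{65}{9} \approx -7.2222$)
$h = 6$ ($h = 3 + 3 = 6$)
$F{\left(l,A \right)} = 2 + 6 A$ ($F{\left(l,A \right)} = \frac{2}{l} l + 6 A = 2 + 6 A$)
$S F{\left(- 3 \left(4 + 2\right),12 \right)} + p = - 156 \left(2 + 6 \cdot 12\right) - \frac{65}{9} = - 156 \left(2 + 72\right) - \frac{65}{9} = \left(-156\right) 74 - \frac{65}{9} = -11544 - \frac{65}{9} = - \frac{103961}{9}$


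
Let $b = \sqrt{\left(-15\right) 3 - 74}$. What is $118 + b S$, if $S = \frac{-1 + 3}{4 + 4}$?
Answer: $118 + \frac{i \sqrt{119}}{4} \approx 118.0 + 2.7272 i$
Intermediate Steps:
$b = i \sqrt{119}$ ($b = \sqrt{-45 - 74} = \sqrt{-119} = i \sqrt{119} \approx 10.909 i$)
$S = \frac{1}{4}$ ($S = \frac{2}{8} = 2 \cdot \frac{1}{8} = \frac{1}{4} \approx 0.25$)
$118 + b S = 118 + i \sqrt{119} \cdot \frac{1}{4} = 118 + \frac{i \sqrt{119}}{4}$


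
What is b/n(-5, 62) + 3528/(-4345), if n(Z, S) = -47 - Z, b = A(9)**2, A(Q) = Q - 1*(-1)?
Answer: -291338/91245 ≈ -3.1929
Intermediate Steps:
A(Q) = 1 + Q (A(Q) = Q + 1 = 1 + Q)
b = 100 (b = (1 + 9)**2 = 10**2 = 100)
b/n(-5, 62) + 3528/(-4345) = 100/(-47 - 1*(-5)) + 3528/(-4345) = 100/(-47 + 5) + 3528*(-1/4345) = 100/(-42) - 3528/4345 = 100*(-1/42) - 3528/4345 = -50/21 - 3528/4345 = -291338/91245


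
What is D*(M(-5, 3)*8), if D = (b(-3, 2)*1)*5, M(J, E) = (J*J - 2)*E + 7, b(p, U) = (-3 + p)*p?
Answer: 54720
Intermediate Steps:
b(p, U) = p*(-3 + p)
M(J, E) = 7 + E*(-2 + J²) (M(J, E) = (J² - 2)*E + 7 = (-2 + J²)*E + 7 = E*(-2 + J²) + 7 = 7 + E*(-2 + J²))
D = 90 (D = (-3*(-3 - 3)*1)*5 = (-3*(-6)*1)*5 = (18*1)*5 = 18*5 = 90)
D*(M(-5, 3)*8) = 90*((7 - 2*3 + 3*(-5)²)*8) = 90*((7 - 6 + 3*25)*8) = 90*((7 - 6 + 75)*8) = 90*(76*8) = 90*608 = 54720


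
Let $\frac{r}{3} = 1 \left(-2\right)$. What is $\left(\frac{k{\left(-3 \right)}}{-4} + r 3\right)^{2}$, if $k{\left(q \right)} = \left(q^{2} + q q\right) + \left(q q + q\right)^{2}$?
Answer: $\frac{3969}{4} \approx 992.25$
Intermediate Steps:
$k{\left(q \right)} = \left(q + q^{2}\right)^{2} + 2 q^{2}$ ($k{\left(q \right)} = \left(q^{2} + q^{2}\right) + \left(q^{2} + q\right)^{2} = 2 q^{2} + \left(q + q^{2}\right)^{2} = \left(q + q^{2}\right)^{2} + 2 q^{2}$)
$r = -6$ ($r = 3 \cdot 1 \left(-2\right) = 3 \left(-2\right) = -6$)
$\left(\frac{k{\left(-3 \right)}}{-4} + r 3\right)^{2} = \left(\frac{\left(-3\right)^{2} \left(2 + \left(1 - 3\right)^{2}\right)}{-4} - 18\right)^{2} = \left(9 \left(2 + \left(-2\right)^{2}\right) \left(- \frac{1}{4}\right) - 18\right)^{2} = \left(9 \left(2 + 4\right) \left(- \frac{1}{4}\right) - 18\right)^{2} = \left(9 \cdot 6 \left(- \frac{1}{4}\right) - 18\right)^{2} = \left(54 \left(- \frac{1}{4}\right) - 18\right)^{2} = \left(- \frac{27}{2} - 18\right)^{2} = \left(- \frac{63}{2}\right)^{2} = \frac{3969}{4}$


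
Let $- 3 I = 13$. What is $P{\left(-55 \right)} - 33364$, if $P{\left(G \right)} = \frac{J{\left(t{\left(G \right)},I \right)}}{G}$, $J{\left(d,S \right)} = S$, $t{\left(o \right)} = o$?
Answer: $- \frac{5505047}{165} \approx -33364.0$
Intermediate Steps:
$I = - \frac{13}{3}$ ($I = \left(- \frac{1}{3}\right) 13 = - \frac{13}{3} \approx -4.3333$)
$P{\left(G \right)} = - \frac{13}{3 G}$
$P{\left(-55 \right)} - 33364 = - \frac{13}{3 \left(-55\right)} - 33364 = \left(- \frac{13}{3}\right) \left(- \frac{1}{55}\right) - 33364 = \frac{13}{165} - 33364 = - \frac{5505047}{165}$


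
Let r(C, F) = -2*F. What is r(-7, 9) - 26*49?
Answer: -1292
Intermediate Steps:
r(-7, 9) - 26*49 = -2*9 - 26*49 = -18 - 1274 = -1292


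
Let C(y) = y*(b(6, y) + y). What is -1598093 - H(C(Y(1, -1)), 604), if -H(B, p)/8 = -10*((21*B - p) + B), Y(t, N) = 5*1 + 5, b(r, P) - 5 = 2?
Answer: -1848973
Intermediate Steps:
b(r, P) = 7 (b(r, P) = 5 + 2 = 7)
Y(t, N) = 10 (Y(t, N) = 5 + 5 = 10)
C(y) = y*(7 + y)
H(B, p) = -80*p + 1760*B (H(B, p) = -(-80)*((21*B - p) + B) = -(-80)*((-p + 21*B) + B) = -(-80)*(-p + 22*B) = -8*(-220*B + 10*p) = -80*p + 1760*B)
-1598093 - H(C(Y(1, -1)), 604) = -1598093 - (-80*604 + 1760*(10*(7 + 10))) = -1598093 - (-48320 + 1760*(10*17)) = -1598093 - (-48320 + 1760*170) = -1598093 - (-48320 + 299200) = -1598093 - 1*250880 = -1598093 - 250880 = -1848973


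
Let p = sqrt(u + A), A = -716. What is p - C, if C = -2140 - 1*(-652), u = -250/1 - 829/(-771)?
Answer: 1488 + I*sqrt(573590847)/771 ≈ 1488.0 + 31.063*I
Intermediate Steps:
u = -191921/771 (u = -250*1 - 829*(-1/771) = -250 + 829/771 = -191921/771 ≈ -248.92)
C = -1488 (C = -2140 + 652 = -1488)
p = I*sqrt(573590847)/771 (p = sqrt(-191921/771 - 716) = sqrt(-743957/771) = I*sqrt(573590847)/771 ≈ 31.063*I)
p - C = I*sqrt(573590847)/771 - 1*(-1488) = I*sqrt(573590847)/771 + 1488 = 1488 + I*sqrt(573590847)/771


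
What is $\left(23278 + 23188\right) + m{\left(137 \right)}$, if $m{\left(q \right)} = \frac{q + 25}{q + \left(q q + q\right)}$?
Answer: $\frac{884852200}{19043} \approx 46466.0$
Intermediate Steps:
$m{\left(q \right)} = \frac{25 + q}{q^{2} + 2 q}$ ($m{\left(q \right)} = \frac{25 + q}{q + \left(q^{2} + q\right)} = \frac{25 + q}{q + \left(q + q^{2}\right)} = \frac{25 + q}{q^{2} + 2 q}$)
$\left(23278 + 23188\right) + m{\left(137 \right)} = \left(23278 + 23188\right) + \frac{25 + 137}{137 \left(2 + 137\right)} = 46466 + \frac{1}{137} \cdot \frac{1}{139} \cdot 162 = 46466 + \frac{162}{19043} = \frac{884852200}{19043}$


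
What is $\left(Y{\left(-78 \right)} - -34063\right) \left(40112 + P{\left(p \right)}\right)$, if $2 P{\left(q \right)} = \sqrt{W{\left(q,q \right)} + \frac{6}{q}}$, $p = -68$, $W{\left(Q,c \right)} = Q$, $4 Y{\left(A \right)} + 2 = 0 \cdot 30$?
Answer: $1366315000 + \frac{68125 i \sqrt{78710}}{136} \approx 1.3663 \cdot 10^{9} + 1.4053 \cdot 10^{5} i$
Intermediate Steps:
$Y{\left(A \right)} = - \frac{1}{2}$ ($Y{\left(A \right)} = - \frac{1}{2} + \frac{0 \cdot 30}{4} = - \frac{1}{2} + \frac{1}{4} \cdot 0 = - \frac{1}{2} + 0 = - \frac{1}{2}$)
$P{\left(q \right)} = \frac{\sqrt{q + \frac{6}{q}}}{2}$
$\left(Y{\left(-78 \right)} - -34063\right) \left(40112 + P{\left(p \right)}\right) = \left(- \frac{1}{2} - -34063\right) \left(40112 + \frac{\sqrt{-68 + \frac{6}{-68}}}{2}\right) = \left(- \frac{1}{2} + 34063\right) \left(40112 + \frac{\sqrt{-68 + 6 \left(- \frac{1}{68}\right)}}{2}\right) = \frac{68125 \left(40112 + \frac{\sqrt{-68 - \frac{3}{34}}}{2}\right)}{2} = \frac{68125 \left(40112 + \frac{\sqrt{- \frac{2315}{34}}}{2}\right)}{2} = \frac{68125 \left(40112 + \frac{\frac{1}{34} i \sqrt{78710}}{2}\right)}{2} = \frac{68125 \left(40112 + \frac{i \sqrt{78710}}{68}\right)}{2} = 1366315000 + \frac{68125 i \sqrt{78710}}{136}$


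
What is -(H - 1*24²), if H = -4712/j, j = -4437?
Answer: 2551000/4437 ≈ 574.94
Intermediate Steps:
H = 4712/4437 (H = -4712/(-4437) = -4712*(-1/4437) = 4712/4437 ≈ 1.0620)
-(H - 1*24²) = -(4712/4437 - 1*24²) = -(4712/4437 - 1*576) = -(4712/4437 - 576) = -1*(-2551000/4437) = 2551000/4437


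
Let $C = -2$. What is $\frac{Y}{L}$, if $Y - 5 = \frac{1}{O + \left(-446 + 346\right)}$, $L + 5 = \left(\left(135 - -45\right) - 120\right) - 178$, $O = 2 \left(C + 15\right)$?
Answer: $- \frac{3}{74} \approx -0.040541$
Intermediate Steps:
$O = 26$ ($O = 2 \left(-2 + 15\right) = 2 \cdot 13 = 26$)
$L = -123$ ($L = -5 + \left(\left(\left(135 - -45\right) - 120\right) - 178\right) = -5 + \left(\left(\left(135 + 45\right) - 120\right) - 178\right) = -5 + \left(\left(180 - 120\right) - 178\right) = -5 + \left(60 - 178\right) = -5 - 118 = -123$)
$Y = \frac{369}{74}$ ($Y = 5 + \frac{1}{26 + \left(-446 + 346\right)} = 5 + \frac{1}{26 - 100} = 5 + \frac{1}{-74} = 5 - \frac{1}{74} = \frac{369}{74} \approx 4.9865$)
$\frac{Y}{L} = \frac{369}{74 \left(-123\right)} = \frac{369}{74} \left(- \frac{1}{123}\right) = - \frac{3}{74}$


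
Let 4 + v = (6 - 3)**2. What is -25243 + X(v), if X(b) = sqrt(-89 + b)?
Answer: -25243 + 2*I*sqrt(21) ≈ -25243.0 + 9.1651*I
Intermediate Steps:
v = 5 (v = -4 + (6 - 3)**2 = -4 + 3**2 = -4 + 9 = 5)
-25243 + X(v) = -25243 + sqrt(-89 + 5) = -25243 + sqrt(-84) = -25243 + 2*I*sqrt(21)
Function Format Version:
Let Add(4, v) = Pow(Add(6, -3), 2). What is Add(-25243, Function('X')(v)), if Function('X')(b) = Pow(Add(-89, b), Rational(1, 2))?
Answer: Add(-25243, Mul(2, I, Pow(21, Rational(1, 2)))) ≈ Add(-25243., Mul(9.1651, I))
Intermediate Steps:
v = 5 (v = Add(-4, Pow(Add(6, -3), 2)) = Add(-4, Pow(3, 2)) = Add(-4, 9) = 5)
Add(-25243, Function('X')(v)) = Add(-25243, Pow(Add(-89, 5), Rational(1, 2))) = Add(-25243, Pow(-84, Rational(1, 2))) = Add(-25243, Mul(2, I, Pow(21, Rational(1, 2))))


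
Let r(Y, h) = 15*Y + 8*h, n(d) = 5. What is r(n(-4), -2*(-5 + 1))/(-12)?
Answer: -139/12 ≈ -11.583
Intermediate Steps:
r(Y, h) = 8*h + 15*Y
r(n(-4), -2*(-5 + 1))/(-12) = (8*(-2*(-5 + 1)) + 15*5)/(-12) = -(8*(-2*(-4)) + 75)/12 = -(8*8 + 75)/12 = -(64 + 75)/12 = -1/12*139 = -139/12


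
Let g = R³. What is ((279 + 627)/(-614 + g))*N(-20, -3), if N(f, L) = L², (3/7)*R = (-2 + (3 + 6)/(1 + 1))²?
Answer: 14090112/4298383 ≈ 3.2780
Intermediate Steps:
R = 175/12 (R = 7*(-2 + (3 + 6)/(1 + 1))²/3 = 7*(-2 + 9/2)²/3 = 7*(5/2)²/3 = (7/3)*(25/4) = 175/12 ≈ 14.583)
g = 5359375/1728 (g = (175/12)³ = 5359375/1728 ≈ 3101.5)
((279 + 627)/(-614 + g))*N(-20, -3) = ((279 + 627)/(-614 + 5359375/1728))*(-3)² = (906/(4298383/1728))*9 = (906*(1728/4298383))*9 = (1565568/4298383)*9 = 14090112/4298383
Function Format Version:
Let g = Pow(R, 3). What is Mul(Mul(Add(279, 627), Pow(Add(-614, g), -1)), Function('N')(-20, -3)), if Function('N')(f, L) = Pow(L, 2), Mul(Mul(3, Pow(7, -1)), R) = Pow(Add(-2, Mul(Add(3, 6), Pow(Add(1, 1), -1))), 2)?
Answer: Rational(14090112, 4298383) ≈ 3.2780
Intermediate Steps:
R = Rational(175, 12) (R = Mul(Rational(7, 3), Pow(Add(-2, Mul(Add(3, 6), Pow(Add(1, 1), -1))), 2)) = Mul(Rational(7, 3), Pow(Add(-2, Mul(9, Pow(2, -1))), 2)) = Mul(Rational(7, 3), Pow(Add(-2, Mul(9, Rational(1, 2))), 2)) = Mul(Rational(7, 3), Pow(Add(-2, Rational(9, 2)), 2)) = Mul(Rational(7, 3), Pow(Rational(5, 2), 2)) = Mul(Rational(7, 3), Rational(25, 4)) = Rational(175, 12) ≈ 14.583)
g = Rational(5359375, 1728) (g = Pow(Rational(175, 12), 3) = Rational(5359375, 1728) ≈ 3101.5)
Mul(Mul(Add(279, 627), Pow(Add(-614, g), -1)), Function('N')(-20, -3)) = Mul(Mul(Add(279, 627), Pow(Add(-614, Rational(5359375, 1728)), -1)), Pow(-3, 2)) = Mul(Mul(906, Pow(Rational(4298383, 1728), -1)), 9) = Mul(Mul(906, Rational(1728, 4298383)), 9) = Mul(Rational(1565568, 4298383), 9) = Rational(14090112, 4298383)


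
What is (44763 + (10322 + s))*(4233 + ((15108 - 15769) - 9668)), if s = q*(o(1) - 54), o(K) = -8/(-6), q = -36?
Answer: -347356176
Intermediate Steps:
o(K) = 4/3 (o(K) = -8*(-1/6) = 4/3)
s = 1896 (s = -36*(4/3 - 54) = -36*(-158/3) = 1896)
(44763 + (10322 + s))*(4233 + ((15108 - 15769) - 9668)) = (44763 + (10322 + 1896))*(4233 + ((15108 - 15769) - 9668)) = (44763 + 12218)*(4233 + (-661 - 9668)) = 56981*(4233 - 10329) = 56981*(-6096) = -347356176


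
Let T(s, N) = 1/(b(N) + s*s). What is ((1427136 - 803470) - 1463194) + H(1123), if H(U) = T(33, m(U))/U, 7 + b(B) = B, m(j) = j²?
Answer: -1189999838006183/1417462953 ≈ -8.3953e+5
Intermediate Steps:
b(B) = -7 + B
T(s, N) = 1/(-7 + N + s²) (T(s, N) = 1/((-7 + N) + s*s) = 1/((-7 + N) + s²) = 1/(-7 + N + s²))
H(U) = 1/(U*(1082 + U²)) (H(U) = 1/((-7 + U² + 33²)*U) = 1/((-7 + U² + 1089)*U) = 1/((1082 + U²)*U) = 1/(U*(1082 + U²)))
((1427136 - 803470) - 1463194) + H(1123) = ((1427136 - 803470) - 1463194) + 1/(1123*(1082 + 1123²)) = (623666 - 1463194) + 1/(1123*(1082 + 1261129)) = -839528 + (1/1123)/1262211 = -839528 + (1/1123)*(1/1262211) = -839528 + 1/1417462953 = -1189999838006183/1417462953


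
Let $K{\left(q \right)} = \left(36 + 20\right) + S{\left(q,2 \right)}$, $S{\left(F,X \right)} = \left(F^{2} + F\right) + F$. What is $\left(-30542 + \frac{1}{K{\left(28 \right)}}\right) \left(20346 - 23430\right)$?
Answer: $\frac{21098901501}{224} \approx 9.4191 \cdot 10^{7}$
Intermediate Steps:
$S{\left(F,X \right)} = F^{2} + 2 F$ ($S{\left(F,X \right)} = \left(F + F^{2}\right) + F = F^{2} + 2 F$)
$K{\left(q \right)} = 56 + q \left(2 + q\right)$ ($K{\left(q \right)} = \left(36 + 20\right) + q \left(2 + q\right) = 56 + q \left(2 + q\right)$)
$\left(-30542 + \frac{1}{K{\left(28 \right)}}\right) \left(20346 - 23430\right) = \left(-30542 + \frac{1}{56 + 28 \left(2 + 28\right)}\right) \left(20346 - 23430\right) = \left(-30542 + \frac{1}{56 + 28 \cdot 30}\right) \left(-3084\right) = \left(-30542 + \frac{1}{56 + 840}\right) \left(-3084\right) = \left(-30542 + \frac{1}{896}\right) \left(-3084\right) = \left(- \frac{27365631}{896}\right) \left(-3084\right) = \frac{21098901501}{224}$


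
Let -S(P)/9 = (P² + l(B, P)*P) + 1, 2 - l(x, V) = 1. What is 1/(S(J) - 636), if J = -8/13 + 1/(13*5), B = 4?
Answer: -25/16071 ≈ -0.0015556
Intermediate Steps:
l(x, V) = 1 (l(x, V) = 2 - 1*1 = 2 - 1 = 1)
J = -⅗ (J = -8*1/13 + (1/13)*(⅕) = -8/13 + 1/65 = -⅗ ≈ -0.60000)
S(P) = -9 - 9*P - 9*P² (S(P) = -9*((P² + 1*P) + 1) = -9*((P² + P) + 1) = -9*((P + P²) + 1) = -9*(1 + P + P²) = -9 - 9*P - 9*P²)
1/(S(J) - 636) = 1/((-9 - 9*(-⅗) - 9*(-⅗)²) - 636) = 1/((-9 + 27/5 - 9*9/25) - 636) = 1/((-9 + 27/5 - 81/25) - 636) = 1/(-171/25 - 636) = 1/(-16071/25) = -25/16071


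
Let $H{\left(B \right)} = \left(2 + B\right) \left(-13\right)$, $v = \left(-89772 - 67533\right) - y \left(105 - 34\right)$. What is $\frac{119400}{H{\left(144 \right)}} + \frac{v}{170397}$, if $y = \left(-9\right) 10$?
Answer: $- \frac{3438639745}{53902251} \approx -63.794$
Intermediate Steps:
$y = -90$
$v = -150915$ ($v = \left(-89772 - 67533\right) - - 90 \left(105 - 34\right) = -157305 - \left(-90\right) 71 = -157305 - -6390 = -157305 + 6390 = -150915$)
$H{\left(B \right)} = -26 - 13 B$
$\frac{119400}{H{\left(144 \right)}} + \frac{v}{170397} = \frac{119400}{-26 - 1872} - \frac{150915}{170397} = \frac{119400}{-26 - 1872} - \frac{50305}{56799} = \frac{119400}{-1898} - \frac{50305}{56799} = 119400 \left(- \frac{1}{1898}\right) - \frac{50305}{56799} = - \frac{59700}{949} - \frac{50305}{56799} = - \frac{3438639745}{53902251}$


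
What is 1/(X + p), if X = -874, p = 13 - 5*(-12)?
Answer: -1/801 ≈ -0.0012484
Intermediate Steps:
p = 73 (p = 13 + 60 = 73)
1/(X + p) = 1/(-874 + 73) = 1/(-801) = -1/801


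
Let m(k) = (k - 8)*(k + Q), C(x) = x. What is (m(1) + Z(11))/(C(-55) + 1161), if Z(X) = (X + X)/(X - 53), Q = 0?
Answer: -1/147 ≈ -0.0068027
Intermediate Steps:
Z(X) = 2*X/(-53 + X) (Z(X) = (2*X)/(-53 + X) = 2*X/(-53 + X))
m(k) = k*(-8 + k) (m(k) = (k - 8)*(k + 0) = (-8 + k)*k = k*(-8 + k))
(m(1) + Z(11))/(C(-55) + 1161) = (1*(-8 + 1) + 2*11/(-53 + 11))/(-55 + 1161) = (1*(-7) + 2*11/(-42))/1106 = (-7 + 2*11*(-1/42))*(1/1106) = (-7 - 11/21)*(1/1106) = -158/21*1/1106 = -1/147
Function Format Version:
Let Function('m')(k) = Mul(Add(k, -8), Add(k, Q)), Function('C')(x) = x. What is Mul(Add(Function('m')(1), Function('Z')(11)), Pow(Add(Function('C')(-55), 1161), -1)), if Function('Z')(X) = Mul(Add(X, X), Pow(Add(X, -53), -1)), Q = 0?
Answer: Rational(-1, 147) ≈ -0.0068027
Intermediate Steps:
Function('Z')(X) = Mul(2, X, Pow(Add(-53, X), -1)) (Function('Z')(X) = Mul(Mul(2, X), Pow(Add(-53, X), -1)) = Mul(2, X, Pow(Add(-53, X), -1)))
Function('m')(k) = Mul(k, Add(-8, k)) (Function('m')(k) = Mul(Add(k, -8), Add(k, 0)) = Mul(Add(-8, k), k) = Mul(k, Add(-8, k)))
Mul(Add(Function('m')(1), Function('Z')(11)), Pow(Add(Function('C')(-55), 1161), -1)) = Mul(Add(Mul(1, Add(-8, 1)), Mul(2, 11, Pow(Add(-53, 11), -1))), Pow(Add(-55, 1161), -1)) = Mul(Add(Mul(1, -7), Mul(2, 11, Pow(-42, -1))), Pow(1106, -1)) = Mul(Add(-7, Mul(2, 11, Rational(-1, 42))), Rational(1, 1106)) = Mul(Add(-7, Rational(-11, 21)), Rational(1, 1106)) = Mul(Rational(-158, 21), Rational(1, 1106)) = Rational(-1, 147)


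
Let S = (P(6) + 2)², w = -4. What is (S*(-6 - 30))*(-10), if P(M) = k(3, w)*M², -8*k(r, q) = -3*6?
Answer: 2480040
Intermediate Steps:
k(r, q) = 9/4 (k(r, q) = -(-3)*6/8 = -⅛*(-18) = 9/4)
P(M) = 9*M²/4
S = 6889 (S = ((9/4)*6² + 2)² = ((9/4)*36 + 2)² = (81 + 2)² = 83² = 6889)
(S*(-6 - 30))*(-10) = (6889*(-6 - 30))*(-10) = (6889*(-36))*(-10) = -248004*(-10) = 2480040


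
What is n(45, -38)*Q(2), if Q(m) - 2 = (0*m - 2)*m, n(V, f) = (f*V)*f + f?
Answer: -129884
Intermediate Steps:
n(V, f) = f + V*f**2 (n(V, f) = (V*f)*f + f = V*f**2 + f = f + V*f**2)
Q(m) = 2 - 2*m (Q(m) = 2 + (0*m - 2)*m = 2 + (0 - 2)*m = 2 - 2*m)
n(45, -38)*Q(2) = (-38*(1 + 45*(-38)))*(2 - 2*2) = (-38*(1 - 1710))*(2 - 4) = -38*(-1709)*(-2) = 64942*(-2) = -129884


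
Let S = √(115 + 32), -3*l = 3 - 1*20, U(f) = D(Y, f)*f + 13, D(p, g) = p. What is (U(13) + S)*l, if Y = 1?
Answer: 442/3 + 119*√3/3 ≈ 216.04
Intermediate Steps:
U(f) = 13 + f (U(f) = 1*f + 13 = f + 13 = 13 + f)
l = 17/3 (l = -(3 - 1*20)/3 = -(3 - 20)/3 = -⅓*(-17) = 17/3 ≈ 5.6667)
S = 7*√3 (S = √147 = 7*√3 ≈ 12.124)
(U(13) + S)*l = ((13 + 13) + 7*√3)*(17/3) = (26 + 7*√3)*(17/3) = 442/3 + 119*√3/3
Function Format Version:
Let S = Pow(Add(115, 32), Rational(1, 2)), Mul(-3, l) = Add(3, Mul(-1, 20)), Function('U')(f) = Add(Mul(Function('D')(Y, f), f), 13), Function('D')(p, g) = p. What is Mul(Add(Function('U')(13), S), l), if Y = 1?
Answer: Add(Rational(442, 3), Mul(Rational(119, 3), Pow(3, Rational(1, 2)))) ≈ 216.04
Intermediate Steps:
Function('U')(f) = Add(13, f) (Function('U')(f) = Add(Mul(1, f), 13) = Add(f, 13) = Add(13, f))
l = Rational(17, 3) (l = Mul(Rational(-1, 3), Add(3, Mul(-1, 20))) = Mul(Rational(-1, 3), Add(3, -20)) = Mul(Rational(-1, 3), -17) = Rational(17, 3) ≈ 5.6667)
S = Mul(7, Pow(3, Rational(1, 2))) (S = Pow(147, Rational(1, 2)) = Mul(7, Pow(3, Rational(1, 2))) ≈ 12.124)
Mul(Add(Function('U')(13), S), l) = Mul(Add(Add(13, 13), Mul(7, Pow(3, Rational(1, 2)))), Rational(17, 3)) = Mul(Add(26, Mul(7, Pow(3, Rational(1, 2)))), Rational(17, 3)) = Add(Rational(442, 3), Mul(Rational(119, 3), Pow(3, Rational(1, 2))))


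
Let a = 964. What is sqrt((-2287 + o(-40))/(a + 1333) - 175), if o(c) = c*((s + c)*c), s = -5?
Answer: 3*I*sqrt(121552646)/2297 ≈ 14.399*I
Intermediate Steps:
o(c) = c**2*(-5 + c) (o(c) = c*((-5 + c)*c) = c*(c*(-5 + c)) = c**2*(-5 + c))
sqrt((-2287 + o(-40))/(a + 1333) - 175) = sqrt((-2287 + (-40)**2*(-5 - 40))/(964 + 1333) - 175) = sqrt((-2287 + 1600*(-45))/2297 - 175) = sqrt((-2287 - 72000)*(1/2297) - 175) = sqrt(-74287*1/2297 - 175) = sqrt(-74287/2297 - 175) = sqrt(-476262/2297) = 3*I*sqrt(121552646)/2297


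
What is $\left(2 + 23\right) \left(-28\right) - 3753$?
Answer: $-4453$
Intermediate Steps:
$\left(2 + 23\right) \left(-28\right) - 3753 = 25 \left(-28\right) - 3753 = -700 - 3753 = -4453$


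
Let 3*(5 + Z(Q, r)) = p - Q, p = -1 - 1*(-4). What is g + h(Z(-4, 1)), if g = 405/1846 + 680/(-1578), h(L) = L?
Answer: -4192079/1456494 ≈ -2.8782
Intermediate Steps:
p = 3 (p = -1 + 4 = 3)
Z(Q, r) = -4 - Q/3 (Z(Q, r) = -5 + (3 - Q)/3 = -5 + (1 - Q/3) = -4 - Q/3)
g = -308095/1456494 (g = 405*(1/1846) + 680*(-1/1578) = 405/1846 - 340/789 = -308095/1456494 ≈ -0.21153)
g + h(Z(-4, 1)) = -308095/1456494 + (-4 - ⅓*(-4)) = -308095/1456494 + (-4 + 4/3) = -308095/1456494 - 8/3 = -4192079/1456494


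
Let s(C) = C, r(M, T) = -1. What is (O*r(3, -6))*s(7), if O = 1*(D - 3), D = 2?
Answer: 7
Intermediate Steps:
O = -1 (O = 1*(2 - 3) = 1*(-1) = -1)
(O*r(3, -6))*s(7) = -1*(-1)*7 = 1*7 = 7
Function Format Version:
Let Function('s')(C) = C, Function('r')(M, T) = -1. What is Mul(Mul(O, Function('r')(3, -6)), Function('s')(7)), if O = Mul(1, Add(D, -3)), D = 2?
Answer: 7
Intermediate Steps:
O = -1 (O = Mul(1, Add(2, -3)) = Mul(1, -1) = -1)
Mul(Mul(O, Function('r')(3, -6)), Function('s')(7)) = Mul(Mul(-1, -1), 7) = Mul(1, 7) = 7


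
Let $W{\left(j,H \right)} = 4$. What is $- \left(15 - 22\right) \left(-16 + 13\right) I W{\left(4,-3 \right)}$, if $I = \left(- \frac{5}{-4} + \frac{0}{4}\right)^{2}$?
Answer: $- \frac{525}{4} \approx -131.25$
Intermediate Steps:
$I = \frac{25}{16}$ ($I = \left(\left(-5\right) \left(- \frac{1}{4}\right) + 0 \cdot \frac{1}{4}\right)^{2} = \left(\frac{5}{4} + 0\right)^{2} = \left(\frac{5}{4}\right)^{2} = \frac{25}{16} \approx 1.5625$)
$- \left(15 - 22\right) \left(-16 + 13\right) I W{\left(4,-3 \right)} = - \left(15 - 22\right) \left(-16 + 13\right) \frac{25}{16} \cdot 4 = - \left(-7\right) \left(-3\right) \frac{25}{16} \cdot 4 = - 21 \cdot \frac{25}{16} \cdot 4 = - \frac{525 \cdot 4}{16} = \left(-1\right) \frac{525}{4} = - \frac{525}{4}$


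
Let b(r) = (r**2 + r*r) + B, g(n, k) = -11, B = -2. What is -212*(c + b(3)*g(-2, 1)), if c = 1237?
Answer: -224932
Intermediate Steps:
b(r) = -2 + 2*r**2 (b(r) = (r**2 + r*r) - 2 = (r**2 + r**2) - 2 = 2*r**2 - 2 = -2 + 2*r**2)
-212*(c + b(3)*g(-2, 1)) = -212*(1237 + (-2 + 2*3**2)*(-11)) = -212*(1237 + (-2 + 2*9)*(-11)) = -212*(1237 + (-2 + 18)*(-11)) = -212*(1237 + 16*(-11)) = -212*(1237 - 176) = -212*1061 = -224932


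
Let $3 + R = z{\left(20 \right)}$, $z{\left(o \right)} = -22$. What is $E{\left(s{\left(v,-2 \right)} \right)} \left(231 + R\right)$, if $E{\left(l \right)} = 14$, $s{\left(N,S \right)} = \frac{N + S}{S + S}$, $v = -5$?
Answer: $2884$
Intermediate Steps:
$s{\left(N,S \right)} = \frac{N + S}{2 S}$
$R = -25$ ($R = -3 - 22 = -25$)
$E{\left(s{\left(v,-2 \right)} \right)} \left(231 + R\right) = 14 \left(231 - 25\right) = 14 \cdot 206 = 2884$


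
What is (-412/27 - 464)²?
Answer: 167443600/729 ≈ 2.2969e+5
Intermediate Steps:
(-412/27 - 464)² = (-12940/27)² = 167443600/729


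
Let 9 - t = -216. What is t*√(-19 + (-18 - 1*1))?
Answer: 225*I*√38 ≈ 1387.0*I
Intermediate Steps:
t = 225 (t = 9 - 1*(-216) = 9 + 216 = 225)
t*√(-19 + (-18 - 1*1)) = 225*√(-19 + (-18 - 1*1)) = 225*√(-19 + (-18 - 1)) = 225*√(-19 - 19) = 225*√(-38) = 225*(I*√38) = 225*I*√38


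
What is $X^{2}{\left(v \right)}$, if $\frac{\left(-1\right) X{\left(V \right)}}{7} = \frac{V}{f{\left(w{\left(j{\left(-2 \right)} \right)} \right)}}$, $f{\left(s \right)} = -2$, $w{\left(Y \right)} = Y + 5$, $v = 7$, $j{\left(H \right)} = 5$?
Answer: $\frac{2401}{4} \approx 600.25$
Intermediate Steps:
$w{\left(Y \right)} = 5 + Y$
$X{\left(V \right)} = \frac{7 V}{2}$ ($X{\left(V \right)} = - 7 \frac{V}{-2} = - 7 V \left(- \frac{1}{2}\right) = - 7 \left(- \frac{V}{2}\right) = \frac{7 V}{2}$)
$X^{2}{\left(v \right)} = \left(\frac{7}{2} \cdot 7\right)^{2} = \left(\frac{49}{2}\right)^{2} = \frac{2401}{4}$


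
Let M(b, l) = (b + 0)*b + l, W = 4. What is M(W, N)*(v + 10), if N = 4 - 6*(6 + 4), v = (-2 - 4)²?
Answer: -1840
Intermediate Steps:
v = 36 (v = (-6)² = 36)
N = -56 (N = 4 - 6*10 = 4 - 1*60 = 4 - 60 = -56)
M(b, l) = l + b² (M(b, l) = b*b + l = b² + l = l + b²)
M(W, N)*(v + 10) = (-56 + 4²)*(36 + 10) = (-56 + 16)*46 = -40*46 = -1840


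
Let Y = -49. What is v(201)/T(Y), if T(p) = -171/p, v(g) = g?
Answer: 3283/57 ≈ 57.596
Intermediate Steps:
v(201)/T(Y) = 201/((-171/(-49))) = 201/((-171*(-1/49))) = 201/(171/49) = 201*(49/171) = 3283/57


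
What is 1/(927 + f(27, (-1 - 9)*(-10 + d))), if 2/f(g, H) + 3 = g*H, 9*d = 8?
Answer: 2457/2277641 ≈ 0.0010787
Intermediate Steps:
d = 8/9 (d = (1/9)*8 = 8/9 ≈ 0.88889)
f(g, H) = 2/(-3 + H*g) (f(g, H) = 2/(-3 + g*H) = 2/(-3 + H*g))
1/(927 + f(27, (-1 - 9)*(-10 + d))) = 1/(927 + 2/(-3 + ((-1 - 9)*(-10 + 8/9))*27)) = 1/(927 + 2/(-3 - 10*(-82/9)*27)) = 1/(927 + 2/(-3 + (820/9)*27)) = 1/(927 + 2/(-3 + 2460)) = 1/(927 + 2/2457) = 1/(2277641/2457) = 2457/2277641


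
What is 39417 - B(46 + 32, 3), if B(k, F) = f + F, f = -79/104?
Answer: 4099135/104 ≈ 39415.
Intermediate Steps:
f = -79/104 (f = -79*1/104 = -79/104 ≈ -0.75961)
B(k, F) = -79/104 + F
39417 - B(46 + 32, 3) = 39417 - (-79/104 + 3) = 39417 - 1*233/104 = 39417 - 233/104 = 4099135/104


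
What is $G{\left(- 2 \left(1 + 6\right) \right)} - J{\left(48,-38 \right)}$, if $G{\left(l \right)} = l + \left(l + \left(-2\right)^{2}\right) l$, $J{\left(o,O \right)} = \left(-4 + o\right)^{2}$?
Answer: $-1810$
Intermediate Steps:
$G{\left(l \right)} = l + l \left(4 + l\right)$ ($G{\left(l \right)} = l + \left(l + 4\right) l = l + \left(4 + l\right) l = l + l \left(4 + l\right)$)
$G{\left(- 2 \left(1 + 6\right) \right)} - J{\left(48,-38 \right)} = - 2 \left(1 + 6\right) \left(5 - 2 \left(1 + 6\right)\right) - \left(-4 + 48\right)^{2} = \left(-2\right) 7 \left(5 - 14\right) - 44^{2} = - 14 \left(5 - 14\right) - 1936 = \left(-14\right) \left(-9\right) - 1936 = 126 - 1936 = -1810$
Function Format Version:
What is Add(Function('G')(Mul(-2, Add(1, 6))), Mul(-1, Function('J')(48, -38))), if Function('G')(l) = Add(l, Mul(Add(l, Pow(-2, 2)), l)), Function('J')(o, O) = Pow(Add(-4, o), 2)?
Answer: -1810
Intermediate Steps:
Function('G')(l) = Add(l, Mul(l, Add(4, l))) (Function('G')(l) = Add(l, Mul(Add(l, 4), l)) = Add(l, Mul(Add(4, l), l)) = Add(l, Mul(l, Add(4, l))))
Add(Function('G')(Mul(-2, Add(1, 6))), Mul(-1, Function('J')(48, -38))) = Add(Mul(Mul(-2, Add(1, 6)), Add(5, Mul(-2, Add(1, 6)))), Mul(-1, Pow(Add(-4, 48), 2))) = Add(Mul(Mul(-2, 7), Add(5, Mul(-2, 7))), Mul(-1, Pow(44, 2))) = Add(Mul(-14, Add(5, -14)), Mul(-1, 1936)) = Add(Mul(-14, -9), -1936) = Add(126, -1936) = -1810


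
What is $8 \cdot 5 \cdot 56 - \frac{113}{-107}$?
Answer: $\frac{239793}{107} \approx 2241.1$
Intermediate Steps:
$8 \cdot 5 \cdot 56 - \frac{113}{-107} = 40 \cdot 56 - - \frac{113}{107} = 2240 + \frac{113}{107} = \frac{239793}{107}$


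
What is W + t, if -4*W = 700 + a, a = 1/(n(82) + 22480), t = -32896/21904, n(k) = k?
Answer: -21806715857/123549512 ≈ -176.50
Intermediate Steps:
t = -2056/1369 (t = -32896*1/21904 = -2056/1369 ≈ -1.5018)
a = 1/22562 (a = 1/(82 + 22480) = 1/22562 ≈ 4.4322e-5)
W = -15793401/90248 (W = -(700 + 1/22562)/4 = -¼*15793401/22562 = -15793401/90248 ≈ -175.00)
W + t = -15793401/90248 - 2056/1369 = -21806715857/123549512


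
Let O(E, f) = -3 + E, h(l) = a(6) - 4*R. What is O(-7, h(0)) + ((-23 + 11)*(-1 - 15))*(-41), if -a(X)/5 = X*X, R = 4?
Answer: -7882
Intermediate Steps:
a(X) = -5*X² (a(X) = -5*X*X = -5*X²)
h(l) = -196 (h(l) = -5*6² - 4*4 = -5*36 - 16 = -180 - 16 = -196)
O(-7, h(0)) + ((-23 + 11)*(-1 - 15))*(-41) = (-3 - 7) + ((-23 + 11)*(-1 - 15))*(-41) = -10 - 12*(-16)*(-41) = -10 + 192*(-41) = -10 - 7872 = -7882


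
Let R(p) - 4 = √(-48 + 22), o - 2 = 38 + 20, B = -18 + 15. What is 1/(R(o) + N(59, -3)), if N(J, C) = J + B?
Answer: 30/1813 - I*√26/3626 ≈ 0.016547 - 0.0014062*I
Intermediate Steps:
B = -3
N(J, C) = -3 + J (N(J, C) = J - 3 = -3 + J)
o = 60 (o = 2 + (38 + 20) = 2 + 58 = 60)
R(p) = 4 + I*√26 (R(p) = 4 + √(-48 + 22) = 4 + √(-26) = 4 + I*√26)
1/(R(o) + N(59, -3)) = 1/((4 + I*√26) + (-3 + 59)) = 1/((4 + I*√26) + 56) = 1/(60 + I*√26)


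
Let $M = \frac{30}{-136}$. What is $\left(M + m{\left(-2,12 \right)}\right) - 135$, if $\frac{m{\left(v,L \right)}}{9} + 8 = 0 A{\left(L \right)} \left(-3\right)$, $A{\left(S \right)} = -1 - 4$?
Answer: $- \frac{14091}{68} \approx -207.22$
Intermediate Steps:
$A{\left(S \right)} = -5$ ($A{\left(S \right)} = -1 - 4 = -5$)
$m{\left(v,L \right)} = -72$ ($m{\left(v,L \right)} = -72 + 9 \cdot 0 \left(-5\right) \left(-3\right) = -72 + 9 \cdot 0 \left(-3\right) = -72 + 9 \cdot 0 = -72 + 0 = -72$)
$M = - \frac{15}{68}$ ($M = 30 \left(- \frac{1}{136}\right) = - \frac{15}{68} \approx -0.22059$)
$\left(M + m{\left(-2,12 \right)}\right) - 135 = \left(- \frac{15}{68} - 72\right) - 135 = - \frac{4911}{68} - 135 = - \frac{14091}{68}$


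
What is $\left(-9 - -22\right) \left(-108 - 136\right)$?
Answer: $-3172$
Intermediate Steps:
$\left(-9 - -22\right) \left(-108 - 136\right) = \left(-9 + 22\right) \left(-244\right) = 13 \left(-244\right) = -3172$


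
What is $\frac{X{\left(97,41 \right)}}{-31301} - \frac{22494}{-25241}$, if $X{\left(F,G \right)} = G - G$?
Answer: $\frac{22494}{25241} \approx 0.89117$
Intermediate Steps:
$X{\left(F,G \right)} = 0$
$\frac{X{\left(97,41 \right)}}{-31301} - \frac{22494}{-25241} = \frac{0}{-31301} - \frac{22494}{-25241} = 0 \left(- \frac{1}{31301}\right) - - \frac{22494}{25241} = 0 + \frac{22494}{25241} = \frac{22494}{25241}$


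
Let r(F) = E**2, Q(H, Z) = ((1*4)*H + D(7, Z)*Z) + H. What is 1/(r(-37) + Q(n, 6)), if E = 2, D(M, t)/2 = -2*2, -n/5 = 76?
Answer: -1/1944 ≈ -0.00051440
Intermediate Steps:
n = -380 (n = -5*76 = -380)
D(M, t) = -8 (D(M, t) = 2*(-2*2) = 2*(-4) = -8)
Q(H, Z) = -8*Z + 5*H (Q(H, Z) = ((1*4)*H - 8*Z) + H = (4*H - 8*Z) + H = (-8*Z + 4*H) + H = -8*Z + 5*H)
r(F) = 4 (r(F) = 2**2 = 4)
1/(r(-37) + Q(n, 6)) = 1/(4 + (-8*6 + 5*(-380))) = 1/(4 + (-48 - 1900)) = 1/(4 - 1948) = 1/(-1944) = -1/1944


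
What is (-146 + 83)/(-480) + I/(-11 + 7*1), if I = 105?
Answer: -4179/160 ≈ -26.119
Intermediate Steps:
(-146 + 83)/(-480) + I/(-11 + 7*1) = (-146 + 83)/(-480) + 105/(-11 + 7*1) = -63*(-1/480) + 105/(-11 + 7) = 21/160 + 105/(-4) = 21/160 + 105*(-¼) = 21/160 - 105/4 = -4179/160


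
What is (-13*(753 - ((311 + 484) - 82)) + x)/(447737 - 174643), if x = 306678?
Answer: 153079/136547 ≈ 1.1211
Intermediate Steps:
(-13*(753 - ((311 + 484) - 82)) + x)/(447737 - 174643) = (-13*(753 - ((311 + 484) - 82)) + 306678)/(447737 - 174643) = (-13*(753 - (795 - 82)) + 306678)/273094 = (-13*(753 - 1*713) + 306678)*(1/273094) = (-13*(753 - 713) + 306678)*(1/273094) = (-13*40 + 306678)*(1/273094) = (-520 + 306678)*(1/273094) = 306158*(1/273094) = 153079/136547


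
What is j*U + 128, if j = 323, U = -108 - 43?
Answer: -48645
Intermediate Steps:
U = -151
j*U + 128 = 323*(-151) + 128 = -48773 + 128 = -48645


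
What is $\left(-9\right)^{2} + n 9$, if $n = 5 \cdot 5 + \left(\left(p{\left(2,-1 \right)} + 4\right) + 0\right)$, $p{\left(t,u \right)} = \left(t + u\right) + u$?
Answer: $342$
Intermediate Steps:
$p{\left(t,u \right)} = t + 2 u$
$n = 29$ ($n = 5 \cdot 5 + \left(\left(\left(2 + 2 \left(-1\right)\right) + 4\right) + 0\right) = 25 + \left(\left(\left(2 - 2\right) + 4\right) + 0\right) = 25 + \left(\left(0 + 4\right) + 0\right) = 25 + \left(4 + 0\right) = 25 + 4 = 29$)
$\left(-9\right)^{2} + n 9 = \left(-9\right)^{2} + 29 \cdot 9 = 81 + 261 = 342$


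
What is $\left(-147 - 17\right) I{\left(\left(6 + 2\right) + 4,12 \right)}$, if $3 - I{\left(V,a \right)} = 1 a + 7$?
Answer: $2624$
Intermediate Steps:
$I{\left(V,a \right)} = -4 - a$ ($I{\left(V,a \right)} = 3 - \left(1 a + 7\right) = 3 - \left(a + 7\right) = 3 - \left(7 + a\right) = -4 - a$)
$\left(-147 - 17\right) I{\left(\left(6 + 2\right) + 4,12 \right)} = \left(-147 - 17\right) \left(-4 - 12\right) = - 164 \left(-4 - 12\right) = \left(-164\right) \left(-16\right) = 2624$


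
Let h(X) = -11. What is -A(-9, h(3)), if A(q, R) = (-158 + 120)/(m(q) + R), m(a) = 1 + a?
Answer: -2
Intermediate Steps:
A(q, R) = -38/(1 + R + q) (A(q, R) = (-158 + 120)/((1 + q) + R) = -38/(1 + R + q))
-A(-9, h(3)) = -(-38)/(1 - 11 - 9) = -(-38)/(-19) = -(-38)*(-1)/19 = -1*2 = -2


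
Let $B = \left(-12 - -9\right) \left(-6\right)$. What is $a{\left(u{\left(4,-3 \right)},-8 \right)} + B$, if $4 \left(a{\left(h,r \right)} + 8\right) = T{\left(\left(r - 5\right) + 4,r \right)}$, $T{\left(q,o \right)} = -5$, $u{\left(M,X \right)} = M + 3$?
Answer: $\frac{35}{4} \approx 8.75$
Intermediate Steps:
$u{\left(M,X \right)} = 3 + M$
$a{\left(h,r \right)} = - \frac{37}{4}$ ($a{\left(h,r \right)} = -8 + \frac{1}{4} \left(-5\right) = -8 - \frac{5}{4} = - \frac{37}{4}$)
$B = 18$ ($B = \left(-12 + 9\right) \left(-6\right) = \left(-3\right) \left(-6\right) = 18$)
$a{\left(u{\left(4,-3 \right)},-8 \right)} + B = - \frac{37}{4} + 18 = \frac{35}{4}$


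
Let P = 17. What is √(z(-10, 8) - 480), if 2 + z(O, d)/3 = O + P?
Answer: I*√465 ≈ 21.564*I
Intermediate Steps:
z(O, d) = 45 + 3*O (z(O, d) = -6 + 3*(O + 17) = -6 + 3*(17 + O) = -6 + (51 + 3*O) = 45 + 3*O)
√(z(-10, 8) - 480) = √((45 + 3*(-10)) - 480) = √((45 - 30) - 480) = √(15 - 480) = √(-465) = I*√465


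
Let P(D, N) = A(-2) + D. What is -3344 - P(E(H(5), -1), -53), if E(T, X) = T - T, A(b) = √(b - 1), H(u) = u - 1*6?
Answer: -3344 - I*√3 ≈ -3344.0 - 1.732*I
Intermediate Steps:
H(u) = -6 + u (H(u) = u - 6 = -6 + u)
A(b) = √(-1 + b)
E(T, X) = 0
P(D, N) = D + I*√3 (P(D, N) = √(-1 - 2) + D = √(-3) + D = I*√3 + D = D + I*√3)
-3344 - P(E(H(5), -1), -53) = -3344 - (0 + I*√3) = -3344 - I*√3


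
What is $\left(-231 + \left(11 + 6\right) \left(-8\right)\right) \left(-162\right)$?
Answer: $59454$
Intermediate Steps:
$\left(-231 + \left(11 + 6\right) \left(-8\right)\right) \left(-162\right) = \left(-231 + 17 \left(-8\right)\right) \left(-162\right) = \left(-231 - 136\right) \left(-162\right) = \left(-367\right) \left(-162\right) = 59454$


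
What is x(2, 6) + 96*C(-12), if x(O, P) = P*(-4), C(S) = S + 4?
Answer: -792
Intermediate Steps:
C(S) = 4 + S
x(O, P) = -4*P
x(2, 6) + 96*C(-12) = -4*6 + 96*(4 - 12) = -24 + 96*(-8) = -24 - 768 = -792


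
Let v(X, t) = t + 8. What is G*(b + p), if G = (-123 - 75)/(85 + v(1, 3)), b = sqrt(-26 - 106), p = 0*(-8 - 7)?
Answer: -33*I*sqrt(33)/8 ≈ -23.696*I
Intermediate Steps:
v(X, t) = 8 + t
p = 0 (p = 0*(-15) = 0)
b = 2*I*sqrt(33) (b = sqrt(-132) = 2*I*sqrt(33) ≈ 11.489*I)
G = -33/16 (G = (-123 - 75)/(85 + (8 + 3)) = -198/(85 + 11) = -198/96 = -198*1/96 = -33/16 ≈ -2.0625)
G*(b + p) = -33*(2*I*sqrt(33) + 0)/16 = -33*I*sqrt(33)/8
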